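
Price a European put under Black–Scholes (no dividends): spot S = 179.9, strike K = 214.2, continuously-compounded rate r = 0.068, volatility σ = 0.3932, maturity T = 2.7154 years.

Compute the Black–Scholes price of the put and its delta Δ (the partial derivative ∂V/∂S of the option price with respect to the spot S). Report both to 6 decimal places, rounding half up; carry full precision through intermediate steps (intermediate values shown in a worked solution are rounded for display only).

price = 44.568775
Δ = -0.367074

σ√T = 0.3932·√2.7154 = 0.647933
d₁ = (ln(S/K) + (r+σ²/2)T) / (σ√T) = (ln(179.9/214.2) + (0.068+0.3932²/2)·2.7154) / 0.647933 = (-0.174509 + 0.394556) / 0.647933 = 0.339614
d₂ = d₁ − σ√T = 0.339614 − 0.647933 = -0.308320
e^{−rT} = e^{−0.068·2.7154} = 0.831398
N(−d₁) = 0.367074,  N(−d₂) = 0.621080
Put price V = K·e^{−rT}·N(−d₂) − S·N(−d₁) = 110.605340 − 66.036565 = 44.568775
Δ = −N(−d₁) = -0.367074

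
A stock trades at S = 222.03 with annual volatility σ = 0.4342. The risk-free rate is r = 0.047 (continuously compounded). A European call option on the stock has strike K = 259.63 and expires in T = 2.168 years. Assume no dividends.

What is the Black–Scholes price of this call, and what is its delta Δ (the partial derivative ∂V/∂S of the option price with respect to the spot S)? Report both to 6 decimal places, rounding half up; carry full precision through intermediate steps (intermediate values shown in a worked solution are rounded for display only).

σ√T = 0.4342·√2.168 = 0.639322
d₁ = (ln(S/K) + (r+σ²/2)T) / (σ√T) = (ln(222.03/259.63) + (0.047+0.4342²/2)·2.168) / 0.639322 = (-0.156445 + 0.306262) / 0.639322 = 0.234338
d₂ = d₁ − σ√T = 0.234338 − 0.639322 = -0.404984
e^{−rT} = e^{−0.047·2.168} = 0.903123
N(d₁) = 0.592639,  N(d₂) = 0.342745
Call price V = S·N(d₁) − K·e^{−rT}·N(d₂) = 131.583535 − 80.366046 = 51.217489
Δ = N(d₁) = 0.592639

price = 51.217489
Δ = 0.592639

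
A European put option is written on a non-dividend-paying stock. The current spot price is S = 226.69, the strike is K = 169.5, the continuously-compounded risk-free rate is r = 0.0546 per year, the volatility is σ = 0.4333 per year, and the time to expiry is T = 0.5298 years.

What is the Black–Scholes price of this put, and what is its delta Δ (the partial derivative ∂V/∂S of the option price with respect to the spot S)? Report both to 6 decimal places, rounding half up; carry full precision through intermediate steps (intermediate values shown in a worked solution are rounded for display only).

price = 4.908212
Δ = -0.120753

σ√T = 0.4333·√0.5298 = 0.315388
d₁ = (ln(S/K) + (r+σ²/2)T) / (σ√T) = (ln(226.69/169.5) + (0.0546+0.4333²/2)·0.5298) / 0.315388 = (0.290731 + 0.078662) / 0.315388 = 1.171233
d₂ = d₁ − σ√T = 1.171233 − 0.315388 = 0.855845
e^{−rT} = e^{−0.0546·0.5298} = 0.971487
N(−d₁) = 0.120753,  N(−d₂) = 0.196042
Put price V = K·e^{−rT}·N(−d₂) − S·N(−d₁) = 32.281630 − 27.373418 = 4.908212
Δ = −N(−d₁) = -0.120753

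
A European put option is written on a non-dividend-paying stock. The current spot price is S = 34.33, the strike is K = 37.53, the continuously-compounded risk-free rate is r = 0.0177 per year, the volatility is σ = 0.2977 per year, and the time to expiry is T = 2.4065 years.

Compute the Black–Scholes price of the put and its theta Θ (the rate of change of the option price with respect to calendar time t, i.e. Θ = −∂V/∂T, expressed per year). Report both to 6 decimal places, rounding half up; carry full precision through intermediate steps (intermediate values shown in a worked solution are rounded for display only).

price = 7.267905
Θ = -0.902051

σ√T = 0.2977·√2.4065 = 0.461819
d₁ = (ln(S/K) + (r+σ²/2)T) / (σ√T) = (ln(34.33/37.53) + (0.0177+0.2977²/2)·2.4065) / 0.461819 = (-0.089121 + 0.149233) / 0.461819 = 0.130164
d₂ = d₁ − σ√T = 0.130164 − 0.461819 = -0.331654
e^{−rT} = e^{−0.0177·2.4065} = 0.958299
N(−d₁) = 0.448218,  N(−d₂) = 0.629925
Put price V = K·e^{−rT}·N(−d₂) − S·N(−d₁) = 22.655234 − 15.387329 = 7.267905
φ(d₁) = (1/√(2π))·e^{−d₁²/2} = 0.395577
Θ = −S·φ(d₁)·σ/(2√T) + r·K·e^{−rT}·N(−d₂) = −1.303049 + 0.400998 = -0.902051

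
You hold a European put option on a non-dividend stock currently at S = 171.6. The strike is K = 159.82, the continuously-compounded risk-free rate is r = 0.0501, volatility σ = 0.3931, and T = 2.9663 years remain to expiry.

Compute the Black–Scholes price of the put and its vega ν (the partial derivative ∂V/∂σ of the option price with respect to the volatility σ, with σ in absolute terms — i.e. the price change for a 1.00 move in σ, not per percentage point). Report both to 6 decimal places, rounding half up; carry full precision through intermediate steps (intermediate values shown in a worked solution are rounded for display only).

σ√T = 0.3931·√2.9663 = 0.677034
d₁ = (ln(S/K) + (r+σ²/2)T) / (σ√T) = (ln(171.6/159.82) + (0.0501+0.3931²/2)·2.9663) / 0.677034 = (0.071118 + 0.377799) / 0.677034 = 0.663064
d₂ = d₁ − σ√T = 0.663064 − 0.677034 = -0.013970
e^{−rT} = e^{−0.0501·2.9663} = 0.861904
N(−d₁) = 0.253645,  N(−d₂) = 0.505573
Put price V = K·e^{−rT}·N(−d₂) − S·N(−d₁) = 69.642401 − 43.525422 = 26.116979
φ(d₁) = (1/√(2π))·e^{−d₁²/2} = 0.320214
ν = S·φ(d₁)·√T = 94.637910

price = 26.116979
ν = 94.637910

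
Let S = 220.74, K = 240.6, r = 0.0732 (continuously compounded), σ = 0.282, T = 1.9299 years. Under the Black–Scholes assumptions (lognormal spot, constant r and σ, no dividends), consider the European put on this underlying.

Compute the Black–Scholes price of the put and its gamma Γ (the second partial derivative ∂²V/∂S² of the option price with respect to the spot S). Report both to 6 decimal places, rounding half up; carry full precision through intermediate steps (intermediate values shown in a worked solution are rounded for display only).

σ√T = 0.282·√1.9299 = 0.391757
d₁ = (ln(S/K) + (r+σ²/2)T) / (σ√T) = (ln(220.74/240.6) + (0.0732+0.282²/2)·1.9299) / 0.391757 = (-0.086150 + 0.218005) / 0.391757 = 0.336574
d₂ = d₁ − σ√T = 0.336574 − 0.391757 = -0.055183
e^{−rT} = e^{−0.0732·1.9299} = 0.868256
N(−d₁) = 0.368219,  N(−d₂) = 0.522004
Put price V = K·e^{−rT}·N(−d₂) − S·N(−d₁) = 109.047805 − 81.280678 = 27.767127
φ(d₁) = (1/√(2π))·e^{−d₁²/2} = 0.376974
Γ = φ(d₁) / (S·σ·√T) = 0.004359

price = 27.767127
Γ = 0.004359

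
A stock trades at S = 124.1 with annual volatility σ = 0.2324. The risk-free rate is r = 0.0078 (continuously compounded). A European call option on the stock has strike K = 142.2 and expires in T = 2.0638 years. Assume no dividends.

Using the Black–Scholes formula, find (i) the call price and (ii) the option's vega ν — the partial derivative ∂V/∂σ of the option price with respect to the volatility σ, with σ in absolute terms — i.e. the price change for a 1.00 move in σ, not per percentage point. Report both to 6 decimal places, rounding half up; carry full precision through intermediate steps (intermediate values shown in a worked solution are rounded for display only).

price = 10.694822
ν = 69.816336

σ√T = 0.2324·√2.0638 = 0.333864
d₁ = (ln(S/K) + (r+σ²/2)T) / (σ√T) = (ln(124.1/142.2) + (0.0078+0.2324²/2)·2.0638) / 0.333864 = (-0.136147 + 0.071830) / 0.333864 = -0.192643
d₂ = d₁ − σ√T = -0.192643 − 0.333864 = -0.526507
e^{−rT} = e^{−0.0078·2.0638} = 0.984031
N(d₁) = 0.423619,  N(d₂) = 0.299268
Call price V = S·N(d₁) − K·e^{−rT}·N(d₂) = 52.571167 − 41.876345 = 10.694822
φ(d₁) = (1/√(2π))·e^{−d₁²/2} = 0.391608
ν = S·φ(d₁)·√T = 69.816336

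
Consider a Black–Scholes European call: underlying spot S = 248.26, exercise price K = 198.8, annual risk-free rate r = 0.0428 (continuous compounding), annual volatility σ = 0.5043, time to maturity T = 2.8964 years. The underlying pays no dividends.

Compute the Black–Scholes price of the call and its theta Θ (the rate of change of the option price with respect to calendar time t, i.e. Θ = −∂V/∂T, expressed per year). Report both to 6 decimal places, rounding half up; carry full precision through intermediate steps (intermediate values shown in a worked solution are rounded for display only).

price = 111.965200
Θ = -14.057933

σ√T = 0.5043·√2.8964 = 0.858259
d₁ = (ln(S/K) + (r+σ²/2)T) / (σ√T) = (ln(248.26/198.8) + (0.0428+0.5043²/2)·2.8964) / 0.858259 = (0.222177 + 0.492270) / 0.858259 = 0.832438
d₂ = d₁ − σ√T = 0.832438 − 0.858259 = -0.025821
e^{−rT} = e^{−0.0428·2.8964} = 0.883410
N(d₁) = 0.797419,  N(d₂) = 0.489700
Call price V = S·N(d₁) − K·e^{−rT}·N(d₂) = 197.967275 − 86.002075 = 111.965200
φ(d₁) = (1/√(2π))·e^{−d₁²/2} = 0.282122
Θ = −S·φ(d₁)·σ/(2√T) − r·K·e^{−rT}·N(d₂) = −10.377044 − 3.680889 = -14.057933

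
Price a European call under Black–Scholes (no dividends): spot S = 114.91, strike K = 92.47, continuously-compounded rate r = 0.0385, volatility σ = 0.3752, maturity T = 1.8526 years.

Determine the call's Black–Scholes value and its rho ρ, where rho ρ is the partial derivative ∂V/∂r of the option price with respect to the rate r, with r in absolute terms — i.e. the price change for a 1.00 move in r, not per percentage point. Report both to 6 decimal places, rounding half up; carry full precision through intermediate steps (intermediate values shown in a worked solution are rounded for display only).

price = 37.715861
ρ = 99.160166

σ√T = 0.3752·√1.8526 = 0.510686
d₁ = (ln(S/K) + (r+σ²/2)T) / (σ√T) = (ln(114.91/92.47) + (0.0385+0.3752²/2)·1.8526) / 0.510686 = (0.217265 + 0.201725) / 0.510686 = 0.820446
d₂ = d₁ − σ√T = 0.820446 − 0.510686 = 0.309760
e^{−rT} = e^{−0.0385·1.8526} = 0.931159
N(d₁) = 0.794019,  N(d₂) = 0.621628
Call price V = S·N(d₁) − K·e^{−rT}·N(d₂) = 91.240727 − 53.524865 = 37.715861
ρ = K·T·e^{−rT}·N(d₂) = 99.160166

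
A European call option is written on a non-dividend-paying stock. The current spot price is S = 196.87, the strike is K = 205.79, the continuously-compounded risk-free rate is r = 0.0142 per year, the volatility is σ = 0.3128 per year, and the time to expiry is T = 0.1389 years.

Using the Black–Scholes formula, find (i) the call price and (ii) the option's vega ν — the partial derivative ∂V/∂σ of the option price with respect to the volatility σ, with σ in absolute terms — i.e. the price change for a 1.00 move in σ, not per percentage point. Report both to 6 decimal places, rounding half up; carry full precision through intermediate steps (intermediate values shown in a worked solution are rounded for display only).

σ√T = 0.3128·√0.1389 = 0.116578
d₁ = (ln(S/K) + (r+σ²/2)T) / (σ√T) = (ln(196.87/205.79) + (0.0142+0.3128²/2)·0.1389) / 0.116578 = (-0.044313 + 0.008768) / 0.116578 = -0.304902
d₂ = d₁ − σ√T = -0.304902 − 0.116578 = -0.421480
e^{−rT} = e^{−0.0142·0.1389} = 0.998030
N(d₁) = 0.380220,  N(d₂) = 0.336702
Call price V = S·N(d₁) − K·e^{−rT}·N(d₂) = 74.853980 − 69.153401 = 5.700579
φ(d₁) = (1/√(2π))·e^{−d₁²/2} = 0.380823
ν = S·φ(d₁)·√T = 27.941748

price = 5.700579
ν = 27.941748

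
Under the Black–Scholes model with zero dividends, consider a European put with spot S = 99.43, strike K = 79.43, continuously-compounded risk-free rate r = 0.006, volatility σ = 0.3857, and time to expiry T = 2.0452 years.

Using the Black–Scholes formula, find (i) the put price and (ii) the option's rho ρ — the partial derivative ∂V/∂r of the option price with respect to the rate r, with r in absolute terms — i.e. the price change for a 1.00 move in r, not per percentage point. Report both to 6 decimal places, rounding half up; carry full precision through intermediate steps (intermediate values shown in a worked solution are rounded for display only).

price = 10.543996
ρ = -70.440103

σ√T = 0.3857·√2.0452 = 0.551591
d₁ = (ln(S/K) + (r+σ²/2)T) / (σ√T) = (ln(99.43/79.43) + (0.006+0.3857²/2)·2.0452) / 0.551591 = (0.224578 + 0.164398) / 0.551591 = 0.705188
d₂ = d₁ − σ√T = 0.705188 − 0.551591 = 0.153596
e^{−rT} = e^{−0.006·2.0452} = 0.987804
N(−d₁) = 0.240347,  N(−d₂) = 0.438964
Put price V = K·e^{−rT}·N(−d₂) − S·N(−d₁) = 34.441670 − 23.897674 = 10.543996
ρ = −K·T·e^{−rT}·N(−d₂) = -70.440103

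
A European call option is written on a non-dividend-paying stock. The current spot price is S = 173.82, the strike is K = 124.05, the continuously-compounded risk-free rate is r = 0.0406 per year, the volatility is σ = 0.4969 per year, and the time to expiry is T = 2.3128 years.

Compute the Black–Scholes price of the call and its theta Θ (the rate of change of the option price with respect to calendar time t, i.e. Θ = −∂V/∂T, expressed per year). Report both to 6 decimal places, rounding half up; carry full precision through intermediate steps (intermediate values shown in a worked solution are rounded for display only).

price = 78.921144
Θ = -9.867800

σ√T = 0.4969·√2.3128 = 0.755680
d₁ = (ln(S/K) + (r+σ²/2)T) / (σ√T) = (ln(173.82/124.05) + (0.0406+0.4969²/2)·2.3128) / 0.755680 = (0.337336 + 0.379426) / 0.755680 = 0.948498
d₂ = d₁ − σ√T = 0.948498 − 0.755680 = 0.192818
e^{−rT} = e^{−0.0406·2.3128} = 0.910374
N(d₁) = 0.828562,  N(d₂) = 0.576449
Call price V = S·N(d₁) − K·e^{−rT}·N(d₂) = 144.020670 − 65.099526 = 78.921144
φ(d₁) = (1/√(2π))·e^{−d₁²/2} = 0.254421
Θ = −S·φ(d₁)·σ/(2√T) − r·K·e^{−rT}·N(d₂) = −7.224759 − 2.643041 = -9.867800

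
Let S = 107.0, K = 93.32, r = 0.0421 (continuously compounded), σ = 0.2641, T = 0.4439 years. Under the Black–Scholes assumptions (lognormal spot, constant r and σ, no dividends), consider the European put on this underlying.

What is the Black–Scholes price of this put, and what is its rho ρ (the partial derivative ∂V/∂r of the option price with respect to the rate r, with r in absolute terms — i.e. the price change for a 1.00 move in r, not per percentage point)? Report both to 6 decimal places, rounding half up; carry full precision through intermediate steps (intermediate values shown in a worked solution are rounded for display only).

σ√T = 0.2641·√0.4439 = 0.175959
d₁ = (ln(S/K) + (r+σ²/2)T) / (σ√T) = (ln(107.0/93.32) + (0.0421+0.2641²/2)·0.4439) / 0.175959 = (0.136794 + 0.034169) / 0.175959 = 0.971610
d₂ = d₁ − σ√T = 0.971610 − 0.175959 = 0.795651
e^{−rT} = e^{−0.0421·0.4439} = 0.981485
N(−d₁) = 0.165622,  N(−d₂) = 0.213117
Put price V = K·e^{−rT}·N(−d₂) − S·N(−d₁) = 19.519894 − 17.721586 = 1.798308
ρ = −K·T·e^{−rT}·N(−d₂) = -8.664881

price = 1.798308
ρ = -8.664881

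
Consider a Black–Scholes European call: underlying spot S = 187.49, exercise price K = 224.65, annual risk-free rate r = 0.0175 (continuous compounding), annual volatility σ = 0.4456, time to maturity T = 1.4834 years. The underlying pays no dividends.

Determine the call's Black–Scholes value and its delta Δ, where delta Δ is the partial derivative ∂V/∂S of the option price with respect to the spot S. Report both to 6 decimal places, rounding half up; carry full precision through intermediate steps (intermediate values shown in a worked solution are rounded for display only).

price = 29.468360
Δ = 0.494423

σ√T = 0.4456·√1.4834 = 0.542718
d₁ = (ln(S/K) + (r+σ²/2)T) / (σ√T) = (ln(187.49/224.65) + (0.0175+0.4456²/2)·1.4834) / 0.542718 = (-0.180818 + 0.173231) / 0.542718 = -0.013980
d₂ = d₁ − σ√T = -0.013980 − 0.542718 = -0.556698
e^{−rT} = e^{−0.0175·1.4834} = 0.974375
N(d₁) = 0.494423,  N(d₂) = 0.288867
Call price V = S·N(d₁) − K·e^{−rT}·N(d₂) = 92.699370 − 63.231009 = 29.468360
Δ = N(d₁) = 0.494423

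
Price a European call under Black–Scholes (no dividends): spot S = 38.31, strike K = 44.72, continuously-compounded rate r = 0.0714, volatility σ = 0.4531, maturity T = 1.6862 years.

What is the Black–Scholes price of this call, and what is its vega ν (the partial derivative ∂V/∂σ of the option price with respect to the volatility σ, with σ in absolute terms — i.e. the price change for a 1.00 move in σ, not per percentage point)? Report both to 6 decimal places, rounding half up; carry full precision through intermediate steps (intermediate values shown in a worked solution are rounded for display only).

price = 8.365172
ν = 19.301754

σ√T = 0.4531·√1.6862 = 0.588367
d₁ = (ln(S/K) + (r+σ²/2)T) / (σ√T) = (ln(38.31/44.72) + (0.0714+0.4531²/2)·1.6862) / 0.588367 = (-0.154710 + 0.293483) / 0.588367 = 0.235861
d₂ = d₁ − σ√T = 0.235861 − 0.588367 = -0.352506
e^{−rT} = e^{−0.0714·1.6862} = 0.886570
N(d₁) = 0.593230,  N(d₂) = 0.362229
Call price V = S·N(d₁) − K·e^{−rT}·N(d₂) = 22.726631 − 14.361459 = 8.365172
φ(d₁) = (1/√(2π))·e^{−d₁²/2} = 0.387999
ν = S·φ(d₁)·√T = 19.301754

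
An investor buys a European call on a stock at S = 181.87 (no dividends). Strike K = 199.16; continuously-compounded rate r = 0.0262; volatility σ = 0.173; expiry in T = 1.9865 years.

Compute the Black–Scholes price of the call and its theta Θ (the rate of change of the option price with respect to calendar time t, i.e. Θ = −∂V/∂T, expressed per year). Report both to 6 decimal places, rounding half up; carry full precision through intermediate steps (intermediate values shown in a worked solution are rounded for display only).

price = 14.627528
Θ = -6.378609

σ√T = 0.173·√1.9865 = 0.243832
d₁ = (ln(S/K) + (r+σ²/2)T) / (σ√T) = (ln(181.87/199.16) + (0.0262+0.173²/2)·1.9865) / 0.243832 = (-0.090816 + 0.081773) / 0.243832 = -0.037087
d₂ = d₁ − σ√T = -0.037087 − 0.243832 = -0.280919
e^{−rT} = e^{−0.0262·1.9865} = 0.949285
N(d₁) = 0.485208,  N(d₂) = 0.389386
Call price V = S·N(d₁) − K·e^{−rT}·N(d₂) = 88.244715 − 73.617186 = 14.627528
φ(d₁) = (1/√(2π))·e^{−d₁²/2} = 0.398668
Θ = −S·φ(d₁)·σ/(2√T) − r·K·e^{−rT}·N(d₂) = −4.449839 − 1.928770 = -6.378609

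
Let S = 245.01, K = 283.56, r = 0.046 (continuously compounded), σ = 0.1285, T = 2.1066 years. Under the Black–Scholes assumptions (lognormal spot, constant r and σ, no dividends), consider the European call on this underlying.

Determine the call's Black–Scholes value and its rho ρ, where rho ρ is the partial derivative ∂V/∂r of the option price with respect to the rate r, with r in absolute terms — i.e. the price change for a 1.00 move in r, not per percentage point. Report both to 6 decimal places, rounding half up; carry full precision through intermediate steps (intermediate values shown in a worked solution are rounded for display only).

price = 13.126332
ρ = 195.446948

σ√T = 0.1285·√2.1066 = 0.186507
d₁ = (ln(S/K) + (r+σ²/2)T) / (σ√T) = (ln(245.01/283.56) + (0.046+0.1285²/2)·2.1066) / 0.186507 = (-0.146125 + 0.114296) / 0.186507 = -0.170658
d₂ = d₁ − σ√T = -0.170658 − 0.186507 = -0.357164
e^{−rT} = e^{−0.046·2.1066} = 0.907643
N(d₁) = 0.432247,  N(d₂) = 0.360484
Call price V = S·N(d₁) − K·e^{−rT}·N(d₂) = 105.904718 − 92.778386 = 13.126332
ρ = K·T·e^{−rT}·N(d₂) = 195.446948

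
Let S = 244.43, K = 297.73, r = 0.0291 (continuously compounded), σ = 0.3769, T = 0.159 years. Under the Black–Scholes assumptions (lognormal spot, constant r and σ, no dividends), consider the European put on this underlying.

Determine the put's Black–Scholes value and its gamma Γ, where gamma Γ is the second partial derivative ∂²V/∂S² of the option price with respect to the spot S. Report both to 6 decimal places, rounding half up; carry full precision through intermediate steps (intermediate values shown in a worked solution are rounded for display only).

σ√T = 0.3769·√0.159 = 0.150288
d₁ = (ln(S/K) + (r+σ²/2)T) / (σ√T) = (ln(244.43/297.73) + (0.0291+0.3769²/2)·0.159) / 0.150288 = (-0.197258 + 0.015920) / 0.150288 = -1.206602
d₂ = d₁ − σ√T = -1.206602 − 0.150288 = -1.356890
e^{−rT} = e^{−0.0291·0.159} = 0.995384
N(−d₁) = 0.886207,  N(−d₂) = 0.912592
Put price V = K·e^{−rT}·N(−d₂) − S·N(−d₁) = 270.451726 − 216.615624 = 53.836102
φ(d₁) = (1/√(2π))·e^{−d₁²/2} = 0.192650
Γ = φ(d₁) / (S·σ·√T) = 0.005244

price = 53.836102
Γ = 0.005244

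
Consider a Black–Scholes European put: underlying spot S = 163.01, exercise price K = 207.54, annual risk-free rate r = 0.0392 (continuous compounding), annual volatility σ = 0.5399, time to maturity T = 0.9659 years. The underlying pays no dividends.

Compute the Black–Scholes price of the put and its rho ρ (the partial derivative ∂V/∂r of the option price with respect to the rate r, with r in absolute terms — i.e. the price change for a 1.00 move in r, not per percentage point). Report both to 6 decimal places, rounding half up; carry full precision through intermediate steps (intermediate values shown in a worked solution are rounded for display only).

σ√T = 0.5399·√0.9659 = 0.530615
d₁ = (ln(S/K) + (r+σ²/2)T) / (σ√T) = (ln(163.01/207.54) + (0.0392+0.5399²/2)·0.9659) / 0.530615 = (-0.241513 + 0.178639) / 0.530615 = -0.118491
d₂ = d₁ − σ√T = -0.118491 − 0.530615 = -0.649106
e^{−rT} = e^{−0.0392·0.9659} = 0.962845
N(−d₁) = 0.547161,  N(−d₂) = 0.741865
Put price V = K·e^{−rT}·N(−d₂) − S·N(−d₁) = 148.245983 − 89.192677 = 59.053306
ρ = −K·T·e^{−rT}·N(−d₂) = -143.190795

price = 59.053306
ρ = -143.190795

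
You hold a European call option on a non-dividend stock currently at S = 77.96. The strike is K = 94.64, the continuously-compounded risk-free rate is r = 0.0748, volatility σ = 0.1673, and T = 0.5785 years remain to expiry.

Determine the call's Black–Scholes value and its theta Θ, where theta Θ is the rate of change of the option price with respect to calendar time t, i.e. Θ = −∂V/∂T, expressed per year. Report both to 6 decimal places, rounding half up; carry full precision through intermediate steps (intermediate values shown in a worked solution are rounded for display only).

σ√T = 0.1673·√0.5785 = 0.127247
d₁ = (ln(S/K) + (r+σ²/2)T) / (σ√T) = (ln(77.96/94.64) + (0.0748+0.1673²/2)·0.5785) / 0.127247 = (-0.193884 + 0.051368) / 0.127247 = -1.120000
d₂ = d₁ − σ√T = -1.120000 − 0.127247 = -1.247247
e^{−rT} = e^{−0.0748·0.5785} = 0.957651
N(d₁) = 0.131357,  N(d₂) = 0.106153
Call price V = S·N(d₁) − K·e^{−rT}·N(d₂) = 10.240585 − 9.620914 = 0.619671
φ(d₁) = (1/√(2π))·e^{−d₁²/2} = 0.213069
Θ = −S·φ(d₁)·σ/(2√T) − r·K·e^{−rT}·N(d₂) = −1.826866 − 0.719644 = -2.546511

price = 0.619671
Θ = -2.546511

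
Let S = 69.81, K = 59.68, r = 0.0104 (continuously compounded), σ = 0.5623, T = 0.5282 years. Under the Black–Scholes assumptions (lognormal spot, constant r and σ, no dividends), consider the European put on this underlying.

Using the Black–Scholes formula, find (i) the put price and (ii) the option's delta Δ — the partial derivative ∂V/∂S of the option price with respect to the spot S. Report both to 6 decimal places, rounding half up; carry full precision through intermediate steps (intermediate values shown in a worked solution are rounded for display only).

σ√T = 0.5623·√0.5282 = 0.408665
d₁ = (ln(S/K) + (r+σ²/2)T) / (σ√T) = (ln(69.81/59.68) + (0.0104+0.5623²/2)·0.5282) / 0.408665 = (0.156780 + 0.088997) / 0.408665 = 0.601415
d₂ = d₁ − σ√T = 0.601415 − 0.408665 = 0.192750
e^{−rT} = e^{−0.0104·0.5282} = 0.994522
N(−d₁) = 0.273782,  N(−d₂) = 0.423577
Put price V = K·e^{−rT}·N(−d₂) − S·N(−d₁) = 25.140616 − 19.112714 = 6.027902
Δ = −N(−d₁) = -0.273782

price = 6.027902
Δ = -0.273782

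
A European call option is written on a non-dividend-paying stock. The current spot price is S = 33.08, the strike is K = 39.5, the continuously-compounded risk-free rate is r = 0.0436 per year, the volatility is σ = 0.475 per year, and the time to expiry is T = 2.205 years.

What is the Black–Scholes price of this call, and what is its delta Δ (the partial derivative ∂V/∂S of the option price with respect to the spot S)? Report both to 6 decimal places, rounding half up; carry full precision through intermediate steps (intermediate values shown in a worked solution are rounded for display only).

σ√T = 0.475·√2.205 = 0.705339
d₁ = (ln(S/K) + (r+σ²/2)T) / (σ√T) = (ln(33.08/39.5) + (0.0436+0.475²/2)·2.205) / 0.705339 = (-0.177372 + 0.344890) / 0.705339 = 0.237500
d₂ = d₁ − σ√T = 0.237500 − 0.705339 = -0.467839
e^{−rT} = e^{−0.0436·2.205} = 0.908339
N(d₁) = 0.593865,  N(d₂) = 0.319950
Call price V = S·N(d₁) − K·e^{−rT}·N(d₂) = 19.645067 − 11.479597 = 8.165470
Δ = N(d₁) = 0.593865

price = 8.165470
Δ = 0.593865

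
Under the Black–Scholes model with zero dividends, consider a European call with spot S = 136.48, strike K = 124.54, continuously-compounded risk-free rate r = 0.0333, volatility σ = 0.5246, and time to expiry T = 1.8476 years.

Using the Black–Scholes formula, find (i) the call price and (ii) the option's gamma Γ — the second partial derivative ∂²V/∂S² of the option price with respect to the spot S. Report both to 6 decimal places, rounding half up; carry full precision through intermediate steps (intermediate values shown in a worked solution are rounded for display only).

price = 45.780593
Γ = 0.003482

σ√T = 0.5246·√1.8476 = 0.713070
d₁ = (ln(S/K) + (r+σ²/2)T) / (σ√T) = (ln(136.48/124.54) + (0.0333+0.5246²/2)·1.8476) / 0.713070 = (0.091551 + 0.315760) / 0.713070 = 0.571207
d₂ = d₁ − σ√T = 0.571207 − 0.713070 = -0.141863
e^{−rT} = e^{−0.0333·1.8476} = 0.940329
N(d₁) = 0.716070,  N(d₂) = 0.443594
Call price V = S·N(d₁) − K·e^{−rT}·N(d₂) = 97.729284 − 51.948691 = 45.780593
φ(d₁) = (1/√(2π))·e^{−d₁²/2} = 0.338891
Γ = φ(d₁) / (S·σ·√T) = 0.003482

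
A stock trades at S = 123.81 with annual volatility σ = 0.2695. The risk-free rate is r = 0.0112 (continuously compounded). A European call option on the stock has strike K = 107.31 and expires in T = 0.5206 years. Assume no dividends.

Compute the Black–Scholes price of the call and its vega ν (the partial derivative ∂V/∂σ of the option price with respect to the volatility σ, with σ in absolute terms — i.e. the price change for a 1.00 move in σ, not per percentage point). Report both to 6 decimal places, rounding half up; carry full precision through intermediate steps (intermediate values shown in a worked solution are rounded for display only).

price = 19.969574
ν = 24.563339

σ√T = 0.2695·√0.5206 = 0.194451
d₁ = (ln(S/K) + (r+σ²/2)T) / (σ√T) = (ln(123.81/107.31) + (0.0112+0.2695²/2)·0.5206) / 0.194451 = (0.143026 + 0.024736) / 0.194451 = 0.862749
d₂ = d₁ − σ√T = 0.862749 − 0.194451 = 0.668298
e^{−rT} = e^{−0.0112·0.5206} = 0.994186
N(d₁) = 0.805862,  N(d₂) = 0.748028
Call price V = S·N(d₁) − K·e^{−rT}·N(d₂) = 99.773806 − 79.804232 = 19.969574
φ(d₁) = (1/√(2π))·e^{−d₁²/2} = 0.274966
ν = S·φ(d₁)·√T = 24.563339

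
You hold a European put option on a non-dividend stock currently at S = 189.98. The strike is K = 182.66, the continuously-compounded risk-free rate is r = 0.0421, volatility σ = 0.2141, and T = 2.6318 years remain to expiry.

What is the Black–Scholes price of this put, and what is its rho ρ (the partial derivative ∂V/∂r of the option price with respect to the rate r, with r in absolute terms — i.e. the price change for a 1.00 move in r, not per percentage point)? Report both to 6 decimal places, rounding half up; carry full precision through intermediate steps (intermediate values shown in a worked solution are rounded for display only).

price = 13.341540
ρ = -171.272473

σ√T = 0.2141·√2.6318 = 0.347331
d₁ = (ln(S/K) + (r+σ²/2)T) / (σ√T) = (ln(189.98/182.66) + (0.0421+0.2141²/2)·2.6318) / 0.347331 = (0.039292 + 0.171118) / 0.347331 = 0.605793
d₂ = d₁ − σ√T = 0.605793 − 0.347331 = 0.258462
e^{−rT} = e^{−0.0421·2.6318} = 0.895119
N(−d₁) = 0.272326,  N(−d₂) = 0.398025
Put price V = K·e^{−rT}·N(−d₂) − S·N(−d₁) = 65.078073 − 51.736533 = 13.341540
ρ = −K·T·e^{−rT}·N(−d₂) = -171.272473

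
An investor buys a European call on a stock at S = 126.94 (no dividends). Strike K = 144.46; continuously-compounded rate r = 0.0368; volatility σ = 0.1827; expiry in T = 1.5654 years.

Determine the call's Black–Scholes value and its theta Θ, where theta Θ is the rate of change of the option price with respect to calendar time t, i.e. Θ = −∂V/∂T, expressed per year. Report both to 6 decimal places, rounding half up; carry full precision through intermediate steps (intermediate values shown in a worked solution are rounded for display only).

price = 7.844826
Θ = -5.302813

σ√T = 0.1827·√1.5654 = 0.228587
d₁ = (ln(S/K) + (r+σ²/2)T) / (σ√T) = (ln(126.94/144.46) + (0.0368+0.1827²/2)·1.5654) / 0.228587 = (-0.129288 + 0.083733) / 0.228587 = -0.199292
d₂ = d₁ − σ√T = -0.199292 − 0.228587 = -0.427878
e^{−rT} = e^{−0.0368·1.5654} = 0.944021
N(d₁) = 0.421017,  N(d₂) = 0.334370
Call price V = S·N(d₁) − K·e^{−rT}·N(d₂) = 53.443941 − 45.599115 = 7.844826
φ(d₁) = (1/√(2π))·e^{−d₁²/2} = 0.391098
Θ = −S·φ(d₁)·σ/(2√T) − r·K·e^{−rT}·N(d₂) = −3.624766 − 1.678047 = -5.302813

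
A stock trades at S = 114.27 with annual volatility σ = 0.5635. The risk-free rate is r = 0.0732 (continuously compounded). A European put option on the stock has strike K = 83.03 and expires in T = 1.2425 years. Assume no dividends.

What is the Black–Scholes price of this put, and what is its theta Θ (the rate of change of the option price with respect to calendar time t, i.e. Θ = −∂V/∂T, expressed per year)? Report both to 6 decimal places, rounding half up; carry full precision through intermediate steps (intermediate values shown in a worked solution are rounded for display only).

σ√T = 0.5635·√1.2425 = 0.628119
d₁ = (ln(S/K) + (r+σ²/2)T) / (σ√T) = (ln(114.27/83.03) + (0.0732+0.5635²/2)·1.2425) / 0.628119 = (0.319362 + 0.288218) / 0.628119 = 0.967300
d₂ = d₁ − σ√T = 0.967300 − 0.628119 = 0.339181
e^{−rT} = e^{−0.0732·1.2425} = 0.913062
N(−d₁) = 0.166697,  N(−d₂) = 0.367237
Put price V = K·e^{−rT}·N(−d₂) − S·N(−d₁) = 27.840790 − 19.048461 = 8.792329
φ(d₁) = (1/√(2π))·e^{−d₁²/2} = 0.249880
Θ = −S·φ(d₁)·σ/(2√T) + r·K·e^{−rT}·N(−d₂) = −7.217385 + 2.037946 = -5.179439

price = 8.792329
Θ = -5.179439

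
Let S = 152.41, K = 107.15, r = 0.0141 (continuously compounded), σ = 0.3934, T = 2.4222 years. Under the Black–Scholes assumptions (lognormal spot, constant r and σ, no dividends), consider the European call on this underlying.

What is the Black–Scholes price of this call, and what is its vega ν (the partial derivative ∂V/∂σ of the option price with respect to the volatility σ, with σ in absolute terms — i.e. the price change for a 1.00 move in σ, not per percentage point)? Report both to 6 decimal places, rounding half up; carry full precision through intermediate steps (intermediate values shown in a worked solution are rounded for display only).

price = 60.873550
ν = 60.984683

σ√T = 0.3934·√2.4222 = 0.612265
d₁ = (ln(S/K) + (r+σ²/2)T) / (σ√T) = (ln(152.41/107.15) + (0.0141+0.3934²/2)·2.4222) / 0.612265 = (0.352345 + 0.221587) / 0.612265 = 0.937391
d₂ = d₁ − σ√T = 0.937391 − 0.612265 = 0.325126
e^{−rT} = e^{−0.0141·2.4222} = 0.966424
N(d₁) = 0.825721,  N(d₂) = 0.627457
Call price V = S·N(d₁) − K·e^{−rT}·N(d₂) = 125.848185 − 64.974635 = 60.873550
φ(d₁) = (1/√(2π))·e^{−d₁²/2} = 0.257100
ν = S·φ(d₁)·√T = 60.984683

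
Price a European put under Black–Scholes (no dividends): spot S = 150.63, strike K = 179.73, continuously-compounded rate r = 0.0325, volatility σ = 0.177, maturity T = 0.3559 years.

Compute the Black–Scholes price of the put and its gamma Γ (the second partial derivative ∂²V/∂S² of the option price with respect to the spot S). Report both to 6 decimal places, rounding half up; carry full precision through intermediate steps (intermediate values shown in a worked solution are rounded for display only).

σ√T = 0.177·√0.3559 = 0.105594
d₁ = (ln(S/K) + (r+σ²/2)T) / (σ√T) = (ln(150.63/179.73) + (0.0325+0.177²/2)·0.3559) / 0.105594 = (-0.176629 + 0.017142) / 0.105594 = -1.510391
d₂ = d₁ − σ√T = -1.510391 − 0.105594 = -1.615984
e^{−rT} = e^{−0.0325·0.3559} = 0.988500
N(−d₁) = 0.934528,  N(−d₂) = 0.946951
Put price V = K·e^{−rT}·N(−d₂) − S·N(−d₁) = 168.238263 − 140.767973 = 27.470290
φ(d₁) = (1/√(2π))·e^{−d₁²/2} = 0.127508
Γ = φ(d₁) / (S·σ·√T) = 0.008017

price = 27.470290
Γ = 0.008017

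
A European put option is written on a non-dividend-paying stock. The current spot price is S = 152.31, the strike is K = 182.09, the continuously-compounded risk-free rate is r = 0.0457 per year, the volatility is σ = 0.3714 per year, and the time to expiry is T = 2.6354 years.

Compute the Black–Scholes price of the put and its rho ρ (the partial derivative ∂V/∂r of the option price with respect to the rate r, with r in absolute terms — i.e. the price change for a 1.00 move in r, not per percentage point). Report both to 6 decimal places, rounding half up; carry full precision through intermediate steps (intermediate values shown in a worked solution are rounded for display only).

σ√T = 0.3714·√2.6354 = 0.602928
d₁ = (ln(S/K) + (r+σ²/2)T) / (σ√T) = (ln(152.31/182.09) + (0.0457+0.3714²/2)·2.6354) / 0.602928 = (-0.178583 + 0.302199) / 0.602928 = 0.205025
d₂ = d₁ − σ√T = 0.205025 − 0.602928 = -0.397902
e^{−rT} = e^{−0.0457·2.6354} = 0.886532
N(−d₁) = 0.418776,  N(−d₂) = 0.654649
Put price V = K·e^{−rT}·N(−d₂) − S·N(−d₁) = 105.679086 − 63.783794 = 41.895293
ρ = −K·T·e^{−rT}·N(−d₂) = -278.506664

price = 41.895293
ρ = -278.506664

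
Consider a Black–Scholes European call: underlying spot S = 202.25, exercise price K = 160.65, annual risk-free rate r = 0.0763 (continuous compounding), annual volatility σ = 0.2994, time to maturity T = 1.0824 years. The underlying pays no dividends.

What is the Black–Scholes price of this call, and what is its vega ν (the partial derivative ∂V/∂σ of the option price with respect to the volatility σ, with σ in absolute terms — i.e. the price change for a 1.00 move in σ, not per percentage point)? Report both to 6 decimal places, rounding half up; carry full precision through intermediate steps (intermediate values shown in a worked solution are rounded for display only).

price = 58.751544
ν = 42.827503

σ√T = 0.2994·√1.0824 = 0.311491
d₁ = (ln(S/K) + (r+σ²/2)T) / (σ√T) = (ln(202.25/160.65) + (0.0763+0.2994²/2)·1.0824) / 0.311491 = (0.230276 + 0.131100) / 0.311491 = 1.160152
d₂ = d₁ − σ√T = 1.160152 − 0.311491 = 0.848661
e^{−rT} = e^{−0.0763·1.0824} = 0.920731
N(d₁) = 0.877006,  N(d₂) = 0.801965
Call price V = S·N(d₁) − K·e^{−rT}·N(d₂) = 177.374558 − 118.623014 = 58.751544
φ(d₁) = (1/√(2π))·e^{−d₁²/2} = 0.203536
ν = S·φ(d₁)·√T = 42.827503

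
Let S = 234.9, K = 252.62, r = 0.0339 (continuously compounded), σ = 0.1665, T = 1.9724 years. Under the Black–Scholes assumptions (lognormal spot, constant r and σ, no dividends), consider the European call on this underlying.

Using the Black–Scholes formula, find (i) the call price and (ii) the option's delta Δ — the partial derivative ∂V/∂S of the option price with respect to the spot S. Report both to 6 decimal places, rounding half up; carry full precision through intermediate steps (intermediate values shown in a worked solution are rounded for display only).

price = 21.243928
Δ = 0.536591

σ√T = 0.1665·√1.9724 = 0.233836
d₁ = (ln(S/K) + (r+σ²/2)T) / (σ√T) = (ln(234.9/252.62) + (0.0339+0.1665²/2)·1.9724) / 0.233836 = (-0.072726 + 0.094204) / 0.233836 = 0.091849
d₂ = d₁ − σ√T = 0.091849 − 0.233836 = -0.141987
e^{−rT} = e^{−0.0339·1.9724} = 0.935322
N(d₁) = 0.536591,  N(d₂) = 0.443545
Call price V = S·N(d₁) − K·e^{−rT}·N(d₂) = 126.045197 − 104.801269 = 21.243928
Δ = N(d₁) = 0.536591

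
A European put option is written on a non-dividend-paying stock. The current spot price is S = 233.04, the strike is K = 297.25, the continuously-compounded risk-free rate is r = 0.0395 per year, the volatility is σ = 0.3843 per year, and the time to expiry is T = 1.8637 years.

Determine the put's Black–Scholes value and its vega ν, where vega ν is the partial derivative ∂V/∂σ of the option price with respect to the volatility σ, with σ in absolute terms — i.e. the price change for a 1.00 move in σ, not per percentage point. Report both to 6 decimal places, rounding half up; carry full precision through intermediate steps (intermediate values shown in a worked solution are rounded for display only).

σ√T = 0.3843·√1.8637 = 0.524636
d₁ = (ln(S/K) + (r+σ²/2)T) / (σ√T) = (ln(233.04/297.25) + (0.0395+0.3843²/2)·1.8637) / 0.524636 = (-0.243363 + 0.211238) / 0.524636 = -0.061234
d₂ = d₁ − σ√T = -0.061234 − 0.524636 = -0.585870
e^{−rT} = e^{−0.0395·1.8637} = 0.929028
N(−d₁) = 0.524414,  N(−d₂) = 0.721019
Put price V = K·e^{−rT}·N(−d₂) − S·N(−d₁) = 199.111941 − 122.209345 = 76.902596
φ(d₁) = (1/√(2π))·e^{−d₁²/2} = 0.398195
ν = S·φ(d₁)·√T = 126.681828

price = 76.902596
ν = 126.681828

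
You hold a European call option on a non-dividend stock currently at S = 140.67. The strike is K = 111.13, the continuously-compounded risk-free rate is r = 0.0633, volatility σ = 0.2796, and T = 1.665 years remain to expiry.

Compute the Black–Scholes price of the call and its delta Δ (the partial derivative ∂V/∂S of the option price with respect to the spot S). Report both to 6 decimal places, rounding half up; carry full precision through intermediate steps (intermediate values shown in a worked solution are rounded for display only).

price = 44.567751
Δ = 0.869889

σ√T = 0.2796·√1.665 = 0.360782
d₁ = (ln(S/K) + (r+σ²/2)T) / (σ√T) = (ln(140.67/111.13) + (0.0633+0.2796²/2)·1.665) / 0.360782 = (0.235716 + 0.170476) / 0.360782 = 1.125867
d₂ = d₁ − σ√T = 1.125867 − 0.360782 = 0.765086
e^{−rT} = e^{−0.0633·1.665} = 0.899969
N(d₁) = 0.869889,  N(d₂) = 0.777890
Call price V = S·N(d₁) − K·e^{−rT}·N(d₂) = 122.367313 − 77.799563 = 44.567751
Δ = N(d₁) = 0.869889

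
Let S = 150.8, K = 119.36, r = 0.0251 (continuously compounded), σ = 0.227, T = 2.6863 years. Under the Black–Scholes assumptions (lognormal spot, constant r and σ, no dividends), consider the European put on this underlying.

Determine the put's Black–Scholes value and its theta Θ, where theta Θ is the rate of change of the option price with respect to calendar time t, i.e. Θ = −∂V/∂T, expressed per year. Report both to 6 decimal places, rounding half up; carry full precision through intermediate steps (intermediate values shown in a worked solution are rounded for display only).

σ√T = 0.227·√2.6863 = 0.372052
d₁ = (ln(S/K) + (r+σ²/2)T) / (σ√T) = (ln(150.8/119.36) + (0.0251+0.227²/2)·2.6863) / 0.372052 = (0.233810 + 0.136637) / 0.372052 = 0.995689
d₂ = d₁ − σ√T = 0.995689 − 0.372052 = 0.623637
e^{−rT} = e^{−0.0251·2.6863} = 0.934797
N(−d₁) = 0.159701,  N(−d₂) = 0.266433
Put price V = K·e^{−rT}·N(−d₂) − S·N(−d₁) = 29.727870 − 24.082857 = 5.645014
φ(d₁) = (1/√(2π))·e^{−d₁²/2} = 0.243014
Θ = −S·φ(d₁)·σ/(2√T) + r·K·e^{−rT}·N(−d₂) = −2.537763 + 0.746170 = -1.791593

price = 5.645014
Θ = -1.791593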